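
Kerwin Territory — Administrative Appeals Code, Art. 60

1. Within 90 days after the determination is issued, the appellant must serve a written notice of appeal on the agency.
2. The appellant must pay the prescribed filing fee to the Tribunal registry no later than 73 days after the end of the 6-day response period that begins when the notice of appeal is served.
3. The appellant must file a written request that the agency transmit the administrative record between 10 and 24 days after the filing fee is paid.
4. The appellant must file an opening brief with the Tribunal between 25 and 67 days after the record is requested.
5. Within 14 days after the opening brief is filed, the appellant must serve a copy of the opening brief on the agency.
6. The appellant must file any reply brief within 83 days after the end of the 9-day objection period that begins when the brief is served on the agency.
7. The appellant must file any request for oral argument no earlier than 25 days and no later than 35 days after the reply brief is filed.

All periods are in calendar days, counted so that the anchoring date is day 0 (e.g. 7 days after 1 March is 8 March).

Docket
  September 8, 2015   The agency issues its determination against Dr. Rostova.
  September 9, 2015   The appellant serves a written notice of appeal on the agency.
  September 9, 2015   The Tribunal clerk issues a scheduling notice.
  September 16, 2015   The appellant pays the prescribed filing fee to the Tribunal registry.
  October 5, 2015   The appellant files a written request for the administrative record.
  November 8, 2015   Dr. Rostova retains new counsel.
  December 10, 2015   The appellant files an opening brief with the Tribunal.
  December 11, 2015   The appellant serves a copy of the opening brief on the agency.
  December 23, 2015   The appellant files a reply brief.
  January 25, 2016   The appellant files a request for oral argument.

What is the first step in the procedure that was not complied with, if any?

None — every step was satisfied

Step 1 — counting 90 days from September 8, 2015 (when the determination is issued) gives a deadline of December 7, 2015; September 9, 2015 is within that limit.
Step 2 — counting 73 days from September 15, 2015 (end of the 6-day response period, which began when the notice of appeal is served on September 9, 2015) gives a deadline of November 27, 2015; completed September 16, 2015, before the deadline.
Step 3 — 10 and 24 days from September 16, 2015 (when the filing fee is paid) are September 26, 2015 and October 10, 2015 respectively; October 5, 2015 falls inside that range.
Step 4 — 25 and 67 days from October 5, 2015 (when the record is requested) are October 30, 2015 and December 11, 2015 respectively; done December 10, 2015, which is between those dates.
Step 5 — counting 14 days from December 10, 2015 (when the opening brief is filed) gives a deadline of December 24, 2015; completed December 11, 2015, before the deadline.
Step 6 — counting 83 days from December 20, 2015 (end of the 9-day objection period, which began when the brief is served on the agency on December 11, 2015) gives a deadline of March 12, 2016; done December 23, 2015 — timely.
Step 7 — 25 and 35 days from December 23, 2015 (when the reply brief is filed) are January 17, 2016 and January 27, 2016 respectively; done January 25, 2016, which is between those dates.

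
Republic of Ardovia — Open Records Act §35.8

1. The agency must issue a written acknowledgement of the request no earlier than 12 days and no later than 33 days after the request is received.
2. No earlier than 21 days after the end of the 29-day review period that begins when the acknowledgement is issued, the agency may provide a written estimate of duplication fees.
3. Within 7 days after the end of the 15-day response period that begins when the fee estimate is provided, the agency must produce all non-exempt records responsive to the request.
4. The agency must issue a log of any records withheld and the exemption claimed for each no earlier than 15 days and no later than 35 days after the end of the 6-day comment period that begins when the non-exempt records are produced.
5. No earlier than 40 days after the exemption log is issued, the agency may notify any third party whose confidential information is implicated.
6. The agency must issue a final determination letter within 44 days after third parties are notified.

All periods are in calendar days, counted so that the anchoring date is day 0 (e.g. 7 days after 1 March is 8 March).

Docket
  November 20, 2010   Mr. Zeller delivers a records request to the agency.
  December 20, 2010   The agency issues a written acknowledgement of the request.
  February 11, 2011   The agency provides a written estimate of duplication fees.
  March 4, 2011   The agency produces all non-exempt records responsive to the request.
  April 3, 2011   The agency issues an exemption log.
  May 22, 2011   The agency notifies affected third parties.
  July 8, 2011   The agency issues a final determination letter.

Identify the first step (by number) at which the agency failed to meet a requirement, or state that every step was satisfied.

Step 1: the window is 12–33 days after November 20, 2010 (when the request is received), so December 2, 2010 through December 23, 2010; done December 20, 2010, which is between those dates.
Step 2: the earliest permitted date is 21 days after January 18, 2011 (end of the 29-day review period, which began when the acknowledgement is issued on December 20, 2010), i.e. February 8, 2011; February 11, 2011 is on or after that date.
Step 3: 7 days after February 26, 2011 (end of the 15-day response period, which began when the fee estimate is provided on February 11, 2011) is March 5, 2011; done March 4, 2011 — timely.
Step 4: the window is 15–35 days after March 10, 2011 (end of the 6-day comment period, which began when the non-exempt records are produced on March 4, 2011), so March 25, 2011 through April 14, 2011; done April 3, 2011, which is between those dates.
Step 5: the earliest permitted date is 40 days after April 3, 2011 (when the exemption log is issued), i.e. May 13, 2011; May 22, 2011 is on or after that date.
Step 6: 44 days after May 22, 2011 (when third parties are notified) is July 5, 2011; done July 8, 2011 — 3 days late.

Step 6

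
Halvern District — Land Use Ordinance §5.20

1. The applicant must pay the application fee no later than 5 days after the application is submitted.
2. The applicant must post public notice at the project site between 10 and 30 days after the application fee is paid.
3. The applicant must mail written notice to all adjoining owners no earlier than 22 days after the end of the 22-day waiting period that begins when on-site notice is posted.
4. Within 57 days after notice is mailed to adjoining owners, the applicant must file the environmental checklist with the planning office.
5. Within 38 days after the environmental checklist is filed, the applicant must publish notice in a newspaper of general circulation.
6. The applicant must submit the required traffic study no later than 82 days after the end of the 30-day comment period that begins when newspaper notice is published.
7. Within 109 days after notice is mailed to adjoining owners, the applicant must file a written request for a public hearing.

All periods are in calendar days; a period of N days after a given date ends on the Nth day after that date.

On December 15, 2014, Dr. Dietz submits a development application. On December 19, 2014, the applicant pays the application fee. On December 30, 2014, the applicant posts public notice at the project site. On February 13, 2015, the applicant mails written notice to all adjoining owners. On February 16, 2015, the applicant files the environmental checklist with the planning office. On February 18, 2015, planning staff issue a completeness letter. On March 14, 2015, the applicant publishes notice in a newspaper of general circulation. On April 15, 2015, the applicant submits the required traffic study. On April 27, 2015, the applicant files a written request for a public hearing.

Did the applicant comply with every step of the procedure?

Yes

Step 1: 5 days after December 15, 2014 (when the application is submitted) is December 20, 2014; completed December 19, 2014, before the deadline.
Step 2: the window is 10–30 days after December 19, 2014 (when the application fee is paid), so December 29, 2014 through January 18, 2015; done December 30, 2014, which is between those dates.
Step 3: the earliest permitted date is 22 days after January 21, 2015 (end of the 22-day waiting period, which began when on-site notice is posted on December 30, 2014), i.e. February 12, 2015; done February 13, 2015, after the minimum wait.
Step 4: 57 days after February 13, 2015 (when notice is mailed to adjoining owners) is April 11, 2015; done February 16, 2015 — timely.
Step 5: 38 days after February 16, 2015 (when the environmental checklist is filed) is March 26, 2015; done March 14, 2015 — timely.
Step 6: 82 days after April 13, 2015 (end of the 30-day comment period, which began when newspaper notice is published on March 14, 2015) is July 4, 2015; April 15, 2015 is within that limit.
Step 7: 109 days after February 13, 2015 (when notice is mailed to adjoining owners) is June 2, 2015; April 27, 2015 is within that limit.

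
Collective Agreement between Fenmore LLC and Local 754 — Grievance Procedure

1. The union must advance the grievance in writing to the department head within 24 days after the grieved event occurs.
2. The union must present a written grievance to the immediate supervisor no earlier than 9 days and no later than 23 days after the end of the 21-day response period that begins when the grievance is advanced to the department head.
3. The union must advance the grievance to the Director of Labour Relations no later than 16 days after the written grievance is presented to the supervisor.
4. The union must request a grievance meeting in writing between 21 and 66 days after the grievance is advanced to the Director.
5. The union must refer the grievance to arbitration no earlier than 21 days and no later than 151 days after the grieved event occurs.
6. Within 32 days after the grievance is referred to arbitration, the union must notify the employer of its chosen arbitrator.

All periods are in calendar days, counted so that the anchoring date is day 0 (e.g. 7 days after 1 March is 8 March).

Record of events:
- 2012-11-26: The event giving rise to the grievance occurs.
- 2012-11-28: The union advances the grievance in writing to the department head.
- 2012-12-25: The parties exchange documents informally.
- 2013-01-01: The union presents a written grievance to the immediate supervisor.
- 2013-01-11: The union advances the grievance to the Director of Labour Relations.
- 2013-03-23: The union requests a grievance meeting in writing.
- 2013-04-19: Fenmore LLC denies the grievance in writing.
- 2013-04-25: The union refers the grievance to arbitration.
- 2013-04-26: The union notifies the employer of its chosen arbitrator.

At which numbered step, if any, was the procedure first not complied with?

Step 1 — counting 24 days from 2012-11-26 (when the grieved event occurs) gives a deadline of 2012-12-20; 2012-11-28 is within that limit.
Step 2 — 9 and 23 days from 2012-12-19 (end of the 21-day response period, which began when the grievance is advanced to the department head on 2012-11-28) are 2012-12-28 and 2013-01-11 respectively; done 2013-01-01 — within the window.
Step 3 — counting 16 days from 2013-01-01 (when the written grievance is presented to the supervisor) gives a deadline of 2013-01-17; completed 2013-01-11, before the deadline.
Step 4 — 21 and 66 days from 2013-01-11 (when the grievance is advanced to the Director) are 2013-02-01 and 2013-03-18 respectively; done 2013-03-23 — 5 days after the window closed.

Step 4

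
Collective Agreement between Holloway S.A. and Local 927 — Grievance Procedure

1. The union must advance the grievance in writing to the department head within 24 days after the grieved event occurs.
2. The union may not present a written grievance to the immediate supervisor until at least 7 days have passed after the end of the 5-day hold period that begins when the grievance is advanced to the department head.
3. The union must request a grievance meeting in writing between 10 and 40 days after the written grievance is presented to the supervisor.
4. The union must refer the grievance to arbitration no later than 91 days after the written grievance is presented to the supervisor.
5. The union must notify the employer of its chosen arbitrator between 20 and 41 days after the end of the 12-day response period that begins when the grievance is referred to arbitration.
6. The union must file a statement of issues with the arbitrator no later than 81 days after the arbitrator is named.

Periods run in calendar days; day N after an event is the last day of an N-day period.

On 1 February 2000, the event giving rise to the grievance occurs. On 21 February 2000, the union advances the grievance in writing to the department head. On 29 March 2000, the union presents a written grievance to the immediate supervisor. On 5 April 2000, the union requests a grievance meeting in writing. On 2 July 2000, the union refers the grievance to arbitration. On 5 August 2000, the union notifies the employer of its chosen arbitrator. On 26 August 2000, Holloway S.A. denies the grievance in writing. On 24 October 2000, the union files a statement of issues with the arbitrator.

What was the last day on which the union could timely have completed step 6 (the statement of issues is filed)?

25 October 2000

Step 6 runs from 5 August 2000, when the arbitrator is named. 81 days after 5 August 2000 is 25 October 2000.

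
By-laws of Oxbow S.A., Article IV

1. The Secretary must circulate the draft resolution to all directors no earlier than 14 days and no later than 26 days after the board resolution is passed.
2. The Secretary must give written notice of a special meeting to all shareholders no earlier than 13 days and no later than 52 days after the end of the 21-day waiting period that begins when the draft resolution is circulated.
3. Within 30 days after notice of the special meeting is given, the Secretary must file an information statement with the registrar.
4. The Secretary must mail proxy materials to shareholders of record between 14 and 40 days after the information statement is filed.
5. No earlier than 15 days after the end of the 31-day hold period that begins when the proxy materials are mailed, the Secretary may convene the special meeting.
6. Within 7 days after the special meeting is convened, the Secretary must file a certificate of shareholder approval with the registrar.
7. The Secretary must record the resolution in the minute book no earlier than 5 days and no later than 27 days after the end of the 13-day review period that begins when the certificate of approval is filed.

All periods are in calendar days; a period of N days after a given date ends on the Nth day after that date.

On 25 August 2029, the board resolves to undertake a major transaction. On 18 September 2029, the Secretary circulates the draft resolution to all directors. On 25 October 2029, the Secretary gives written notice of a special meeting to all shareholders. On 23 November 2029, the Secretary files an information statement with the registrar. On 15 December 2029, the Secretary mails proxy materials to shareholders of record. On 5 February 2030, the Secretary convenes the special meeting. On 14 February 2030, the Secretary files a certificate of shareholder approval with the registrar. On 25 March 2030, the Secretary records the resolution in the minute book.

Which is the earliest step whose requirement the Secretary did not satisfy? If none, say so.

Step 1: the window is 14–26 days after 25 August 2029 (when the board resolution is passed), so 8 September 2029 through 20 September 2029; done 18 September 2029 — within the window.
Step 2: the window is 13–52 days after 9 October 2029 (end of the 21-day waiting period, which began when the draft resolution is circulated on 18 September 2029), so 22 October 2029 through 30 November 2029; 25 October 2029 falls inside that range.
Step 3: 30 days after 25 October 2029 (when notice of the special meeting is given) is 24 November 2029; done 23 November 2029 — timely.
Step 4: the window is 14–40 days after 23 November 2029 (when the information statement is filed), so 7 December 2029 through 2 January 2030; 15 December 2029 falls inside that range.
Step 5: the earliest permitted date is 15 days after 15 January 2030 (end of the 31-day hold period, which began when the proxy materials are mailed on 15 December 2029), i.e. 30 January 2030; done 5 February 2030, after the minimum wait.
Step 6: 7 days after 5 February 2030 (when the special meeting is convened) is 12 February 2030; done 14 February 2030 — 2 days late.

Step 6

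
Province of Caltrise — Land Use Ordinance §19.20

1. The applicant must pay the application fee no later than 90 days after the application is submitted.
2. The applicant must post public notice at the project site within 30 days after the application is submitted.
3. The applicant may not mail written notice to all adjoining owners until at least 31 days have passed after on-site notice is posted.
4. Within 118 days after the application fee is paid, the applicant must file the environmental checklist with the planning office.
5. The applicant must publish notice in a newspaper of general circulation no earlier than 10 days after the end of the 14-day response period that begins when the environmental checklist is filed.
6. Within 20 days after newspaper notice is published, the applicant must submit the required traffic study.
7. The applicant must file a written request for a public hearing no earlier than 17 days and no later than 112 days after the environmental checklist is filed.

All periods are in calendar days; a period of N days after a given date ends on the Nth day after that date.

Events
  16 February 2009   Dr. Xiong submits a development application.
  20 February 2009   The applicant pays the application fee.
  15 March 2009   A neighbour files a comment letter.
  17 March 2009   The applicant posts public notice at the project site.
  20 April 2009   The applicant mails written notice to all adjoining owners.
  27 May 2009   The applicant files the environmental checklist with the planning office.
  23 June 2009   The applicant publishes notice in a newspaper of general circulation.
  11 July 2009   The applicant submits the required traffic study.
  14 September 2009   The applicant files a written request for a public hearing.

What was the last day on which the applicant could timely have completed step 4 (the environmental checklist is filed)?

Step 4 runs from 20 February 2009, when the application fee is paid. 118 days after 20 February 2009 is 18 June 2009.

18 June 2009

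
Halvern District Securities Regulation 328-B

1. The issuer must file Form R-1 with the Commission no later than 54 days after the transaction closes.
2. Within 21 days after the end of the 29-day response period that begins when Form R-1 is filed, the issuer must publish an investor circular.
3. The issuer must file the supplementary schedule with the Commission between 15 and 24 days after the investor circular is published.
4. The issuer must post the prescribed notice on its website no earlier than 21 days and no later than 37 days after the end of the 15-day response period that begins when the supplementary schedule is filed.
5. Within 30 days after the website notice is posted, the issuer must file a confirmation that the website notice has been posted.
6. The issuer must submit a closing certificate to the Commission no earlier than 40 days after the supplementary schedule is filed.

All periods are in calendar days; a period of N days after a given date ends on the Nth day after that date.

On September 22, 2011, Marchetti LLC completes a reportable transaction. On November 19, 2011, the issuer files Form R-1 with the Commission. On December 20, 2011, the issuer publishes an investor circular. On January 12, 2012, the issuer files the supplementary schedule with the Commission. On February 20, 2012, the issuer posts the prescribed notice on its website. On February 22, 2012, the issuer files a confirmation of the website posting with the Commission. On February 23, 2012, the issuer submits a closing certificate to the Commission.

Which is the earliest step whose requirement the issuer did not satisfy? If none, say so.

Step 1 — counting 54 days from September 22, 2011 (when the transaction closes) gives a deadline of November 15, 2011; done November 19, 2011 — 4 days late.
The procedure was therefore not followed at step 1.

Step 1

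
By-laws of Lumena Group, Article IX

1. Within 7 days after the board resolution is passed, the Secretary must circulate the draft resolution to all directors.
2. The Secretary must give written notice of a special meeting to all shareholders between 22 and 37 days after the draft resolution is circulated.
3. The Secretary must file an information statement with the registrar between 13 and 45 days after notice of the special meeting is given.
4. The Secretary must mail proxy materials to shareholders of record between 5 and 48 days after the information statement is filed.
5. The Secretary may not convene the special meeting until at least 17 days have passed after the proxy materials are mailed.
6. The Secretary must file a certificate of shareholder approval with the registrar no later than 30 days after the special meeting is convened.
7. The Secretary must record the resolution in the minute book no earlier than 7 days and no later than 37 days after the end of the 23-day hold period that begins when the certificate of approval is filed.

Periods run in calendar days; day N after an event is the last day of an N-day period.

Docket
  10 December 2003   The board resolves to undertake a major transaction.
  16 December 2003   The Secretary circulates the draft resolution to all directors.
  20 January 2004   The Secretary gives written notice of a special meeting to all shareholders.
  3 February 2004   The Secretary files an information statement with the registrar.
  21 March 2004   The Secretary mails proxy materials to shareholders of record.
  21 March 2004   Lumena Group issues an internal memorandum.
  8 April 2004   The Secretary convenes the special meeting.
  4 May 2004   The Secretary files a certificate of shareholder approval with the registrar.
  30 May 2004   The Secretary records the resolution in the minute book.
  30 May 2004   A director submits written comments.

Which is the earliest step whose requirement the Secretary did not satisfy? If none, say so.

(1) due by 10 December 2003 + 7 days = 17 December 2003; 16 December 2003 is within that limit.
(2) the permitted window runs from 16 December 2003 + 22 = 7 January 2004 to 16 December 2003 + 37 = 22 January 2004; done 20 January 2004, which is between those dates.
(3) the permitted window runs from 20 January 2004 + 13 = 2 February 2004 to 20 January 2004 + 45 = 5 March 2004; 3 February 2004 falls inside that range.
(4) the permitted window runs from 3 February 2004 + 5 = 8 February 2004 to 3 February 2004 + 48 = 22 March 2004; 21 March 2004 falls inside that range.
(5) permitted from 21 March 2004 + 17 days = 7 April 2004 onward; 8 April 2004 is on or after that date.
(6) due by 8 April 2004 + 30 days = 8 May 2004; 4 May 2004 is within that limit.
(7) the permitted window runs from 27 May 2004 + 7 = 3 June 2004 to 27 May 2004 + 37 = 3 July 2004; done 30 May 2004 — 4 days before the window opened.

Step 7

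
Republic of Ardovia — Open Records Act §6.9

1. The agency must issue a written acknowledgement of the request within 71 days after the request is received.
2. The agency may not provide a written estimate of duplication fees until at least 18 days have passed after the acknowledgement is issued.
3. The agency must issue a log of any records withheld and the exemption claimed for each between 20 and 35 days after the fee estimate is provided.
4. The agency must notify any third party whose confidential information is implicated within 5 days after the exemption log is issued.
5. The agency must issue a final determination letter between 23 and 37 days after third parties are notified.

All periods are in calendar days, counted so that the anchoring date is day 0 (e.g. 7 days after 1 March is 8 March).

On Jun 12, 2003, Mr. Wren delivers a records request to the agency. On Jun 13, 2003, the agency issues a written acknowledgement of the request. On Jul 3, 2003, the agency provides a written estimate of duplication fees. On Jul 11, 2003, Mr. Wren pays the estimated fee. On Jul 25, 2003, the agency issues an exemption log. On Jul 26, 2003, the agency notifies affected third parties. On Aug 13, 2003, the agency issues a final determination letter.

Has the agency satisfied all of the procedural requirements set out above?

Step 1: 71 days after Jun 12, 2003 (when the request is received) is Aug 22, 2003; done Jun 13, 2003 — timely.
Step 2: the earliest permitted date is 18 days after Jun 13, 2003 (when the acknowledgement is issued), i.e. Jul 1, 2003; done Jul 3, 2003, after the minimum wait.
Step 3: the window is 20–35 days after Jul 3, 2003 (when the fee estimate is provided), so Jul 23, 2003 through Aug 7, 2003; done Jul 25, 2003 — within the window.
Step 4: 5 days after Jul 25, 2003 (when the exemption log is issued) is Jul 30, 2003; Jul 26, 2003 is within that limit.
Step 5: the window is 23–37 days after Jul 26, 2003 (when third parties are notified), so Aug 18, 2003 through Sep 1, 2003; Aug 13, 2003 is 5 days too early.

No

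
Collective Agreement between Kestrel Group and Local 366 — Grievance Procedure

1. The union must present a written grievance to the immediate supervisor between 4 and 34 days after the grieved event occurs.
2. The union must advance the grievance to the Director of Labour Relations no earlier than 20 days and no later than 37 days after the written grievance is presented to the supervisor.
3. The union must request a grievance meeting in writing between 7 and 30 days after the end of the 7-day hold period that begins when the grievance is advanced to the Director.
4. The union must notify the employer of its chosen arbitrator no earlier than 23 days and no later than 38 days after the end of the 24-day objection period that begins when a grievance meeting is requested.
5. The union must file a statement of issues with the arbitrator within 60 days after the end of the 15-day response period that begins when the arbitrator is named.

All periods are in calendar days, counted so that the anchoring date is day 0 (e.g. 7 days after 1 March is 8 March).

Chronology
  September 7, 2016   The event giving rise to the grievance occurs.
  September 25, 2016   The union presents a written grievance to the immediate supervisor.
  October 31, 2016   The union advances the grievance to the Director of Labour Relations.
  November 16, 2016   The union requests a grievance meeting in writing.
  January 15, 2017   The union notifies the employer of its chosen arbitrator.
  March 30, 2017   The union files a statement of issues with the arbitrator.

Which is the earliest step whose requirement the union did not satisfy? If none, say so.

(1) the permitted window runs from September 7, 2016 + 4 = September 11, 2016 to September 7, 2016 + 34 = October 11, 2016; done September 25, 2016, which is between those dates.
(2) the permitted window runs from September 25, 2016 + 20 = October 15, 2016 to September 25, 2016 + 37 = November 1, 2016; October 31, 2016 falls inside that range.
(3) the permitted window runs from November 7, 2016 + 7 = November 14, 2016 to November 7, 2016 + 30 = December 7, 2016; November 16, 2016 falls inside that range.
(4) the permitted window runs from December 10, 2016 + 23 = January 2, 2017 to December 10, 2016 + 38 = January 17, 2017; done January 15, 2017 — within the window.
(5) due by January 30, 2017 + 60 days = March 31, 2017; completed March 30, 2017, before the deadline.

None — every step was satisfied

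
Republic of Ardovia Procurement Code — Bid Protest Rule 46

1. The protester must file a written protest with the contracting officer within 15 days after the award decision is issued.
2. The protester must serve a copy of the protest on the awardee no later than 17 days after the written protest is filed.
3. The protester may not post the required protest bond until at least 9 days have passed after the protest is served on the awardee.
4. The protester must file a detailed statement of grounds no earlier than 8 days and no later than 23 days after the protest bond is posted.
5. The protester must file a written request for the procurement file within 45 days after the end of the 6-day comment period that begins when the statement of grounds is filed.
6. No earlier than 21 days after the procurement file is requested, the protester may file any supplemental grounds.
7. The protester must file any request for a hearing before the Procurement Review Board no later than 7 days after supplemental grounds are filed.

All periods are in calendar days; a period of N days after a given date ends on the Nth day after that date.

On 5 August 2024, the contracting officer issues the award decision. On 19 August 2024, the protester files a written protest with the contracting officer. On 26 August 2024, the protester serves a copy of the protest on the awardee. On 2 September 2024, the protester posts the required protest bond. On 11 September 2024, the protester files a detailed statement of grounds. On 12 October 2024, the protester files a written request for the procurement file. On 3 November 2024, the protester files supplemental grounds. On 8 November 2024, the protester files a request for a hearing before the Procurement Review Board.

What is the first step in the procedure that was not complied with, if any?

Step 3

(1) due by 5 August 2024 + 15 days = 20 August 2024; done 19 August 2024 — timely.
(2) due by 19 August 2024 + 17 days = 5 September 2024; completed 26 August 2024, before the deadline.
(3) permitted from 26 August 2024 + 9 days = 4 September 2024 onward; acted on 2 September 2024, 2 days prematurely.
The analysis stops there.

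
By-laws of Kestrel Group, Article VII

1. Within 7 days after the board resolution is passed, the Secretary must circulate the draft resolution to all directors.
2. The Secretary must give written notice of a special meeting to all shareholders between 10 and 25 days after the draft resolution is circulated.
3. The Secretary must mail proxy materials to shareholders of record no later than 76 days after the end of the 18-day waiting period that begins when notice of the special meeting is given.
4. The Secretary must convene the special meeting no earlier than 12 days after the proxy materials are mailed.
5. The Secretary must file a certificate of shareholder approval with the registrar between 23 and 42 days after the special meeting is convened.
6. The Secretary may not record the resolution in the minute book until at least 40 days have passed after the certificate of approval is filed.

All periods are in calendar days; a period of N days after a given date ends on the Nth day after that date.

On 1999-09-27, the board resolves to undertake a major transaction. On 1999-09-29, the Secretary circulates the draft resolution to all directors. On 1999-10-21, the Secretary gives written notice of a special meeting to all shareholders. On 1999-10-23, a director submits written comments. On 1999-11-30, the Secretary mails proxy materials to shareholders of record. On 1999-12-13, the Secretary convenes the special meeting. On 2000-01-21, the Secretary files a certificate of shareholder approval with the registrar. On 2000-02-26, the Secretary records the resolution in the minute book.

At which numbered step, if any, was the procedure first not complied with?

Step 6

(1) due by 1999-09-27 + 7 days = 1999-10-04; 1999-09-29 is within that limit.
(2) the permitted window runs from 1999-09-29 + 10 = 1999-10-09 to 1999-09-29 + 25 = 1999-10-24; done 1999-10-21, which is between those dates.
(3) due by 1999-11-08 + 76 days = 2000-01-23; completed 1999-11-30, before the deadline.
(4) permitted from 1999-11-30 + 12 days = 1999-12-12 onward; done 1999-12-13 — permitted.
(5) the permitted window runs from 1999-12-13 + 23 = 2000-01-05 to 1999-12-13 + 42 = 2000-01-24; done 2000-01-21 — within the window.
(6) permitted from 2000-01-21 + 40 days = 2000-03-01 onward; acted on 2000-02-26, 4 days prematurely.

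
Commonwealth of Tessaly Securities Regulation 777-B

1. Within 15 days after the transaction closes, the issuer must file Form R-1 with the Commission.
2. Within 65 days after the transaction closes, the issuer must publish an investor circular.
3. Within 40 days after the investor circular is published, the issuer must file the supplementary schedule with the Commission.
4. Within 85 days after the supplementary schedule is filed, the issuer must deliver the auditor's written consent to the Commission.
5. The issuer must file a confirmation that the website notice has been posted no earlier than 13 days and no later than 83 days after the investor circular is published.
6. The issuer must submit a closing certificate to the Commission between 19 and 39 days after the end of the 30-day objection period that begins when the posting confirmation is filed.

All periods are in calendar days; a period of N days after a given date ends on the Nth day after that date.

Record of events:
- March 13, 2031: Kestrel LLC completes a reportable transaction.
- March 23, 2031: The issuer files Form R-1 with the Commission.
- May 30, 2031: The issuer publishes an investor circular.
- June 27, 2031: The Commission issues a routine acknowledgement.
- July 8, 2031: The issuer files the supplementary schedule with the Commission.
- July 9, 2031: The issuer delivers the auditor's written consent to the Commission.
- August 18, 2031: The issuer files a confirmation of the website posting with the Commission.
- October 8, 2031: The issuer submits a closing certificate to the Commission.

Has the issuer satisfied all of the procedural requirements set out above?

(1) due by March 13, 2031 + 15 days = March 28, 2031; done March 23, 2031 — timely.
(2) due by March 13, 2031 + 65 days = May 17, 2031; not done until May 30, 2031, 13 days after the deadline.
The analysis stops there.

No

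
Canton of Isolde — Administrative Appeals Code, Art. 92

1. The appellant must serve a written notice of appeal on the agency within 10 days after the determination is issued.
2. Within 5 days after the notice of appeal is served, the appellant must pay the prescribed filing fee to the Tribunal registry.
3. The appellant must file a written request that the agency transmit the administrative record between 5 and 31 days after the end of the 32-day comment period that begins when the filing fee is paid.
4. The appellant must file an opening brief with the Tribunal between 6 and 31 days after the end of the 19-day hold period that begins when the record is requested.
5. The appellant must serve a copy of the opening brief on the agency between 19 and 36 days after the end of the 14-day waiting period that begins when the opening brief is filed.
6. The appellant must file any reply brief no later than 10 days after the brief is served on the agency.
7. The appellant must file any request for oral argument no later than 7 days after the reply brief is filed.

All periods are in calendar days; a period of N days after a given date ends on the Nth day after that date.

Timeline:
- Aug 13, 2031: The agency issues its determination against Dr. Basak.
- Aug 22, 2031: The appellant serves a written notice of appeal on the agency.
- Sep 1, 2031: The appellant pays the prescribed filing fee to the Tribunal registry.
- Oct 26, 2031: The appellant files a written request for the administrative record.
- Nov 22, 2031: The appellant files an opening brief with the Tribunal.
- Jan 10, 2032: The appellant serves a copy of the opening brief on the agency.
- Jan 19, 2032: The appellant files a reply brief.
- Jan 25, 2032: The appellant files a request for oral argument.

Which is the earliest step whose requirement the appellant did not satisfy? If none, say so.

Step 1: 10 days after Aug 13, 2031 (when the determination is issued) is Aug 23, 2031; done Aug 22, 2031 — timely.
Step 2: 5 days after Aug 22, 2031 (when the notice of appeal is served) is Aug 27, 2031; not done until Sep 1, 2031, 5 days after the deadline.
No need to go further; step 2 was not satisfied.

Step 2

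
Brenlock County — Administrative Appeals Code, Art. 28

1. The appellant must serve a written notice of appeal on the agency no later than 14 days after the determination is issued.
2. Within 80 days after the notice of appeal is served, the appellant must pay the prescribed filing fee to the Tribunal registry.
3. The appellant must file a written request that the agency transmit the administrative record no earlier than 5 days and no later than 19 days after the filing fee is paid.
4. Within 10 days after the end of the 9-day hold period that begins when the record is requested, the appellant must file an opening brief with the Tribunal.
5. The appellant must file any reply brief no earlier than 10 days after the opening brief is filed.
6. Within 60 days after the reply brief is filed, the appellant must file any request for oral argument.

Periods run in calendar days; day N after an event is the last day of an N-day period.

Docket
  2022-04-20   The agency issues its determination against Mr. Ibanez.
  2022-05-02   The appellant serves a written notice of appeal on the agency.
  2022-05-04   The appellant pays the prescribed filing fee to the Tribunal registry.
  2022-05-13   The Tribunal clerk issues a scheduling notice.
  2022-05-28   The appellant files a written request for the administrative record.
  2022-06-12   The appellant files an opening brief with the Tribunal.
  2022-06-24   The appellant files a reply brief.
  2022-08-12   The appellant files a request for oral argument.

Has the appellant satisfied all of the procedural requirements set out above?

Step 1: 14 days after 2022-04-20 (when the determination is issued) is 2022-05-04; completed 2022-05-02, before the deadline.
Step 2: 80 days after 2022-05-02 (when the notice of appeal is served) is 2022-07-21; completed 2022-05-04, before the deadline.
Step 3: the window is 5–19 days after 2022-05-04 (when the filing fee is paid), so 2022-05-09 through 2022-05-23; 2022-05-28 is 5 days past the end of the window.
That is the first point of non-compliance.

No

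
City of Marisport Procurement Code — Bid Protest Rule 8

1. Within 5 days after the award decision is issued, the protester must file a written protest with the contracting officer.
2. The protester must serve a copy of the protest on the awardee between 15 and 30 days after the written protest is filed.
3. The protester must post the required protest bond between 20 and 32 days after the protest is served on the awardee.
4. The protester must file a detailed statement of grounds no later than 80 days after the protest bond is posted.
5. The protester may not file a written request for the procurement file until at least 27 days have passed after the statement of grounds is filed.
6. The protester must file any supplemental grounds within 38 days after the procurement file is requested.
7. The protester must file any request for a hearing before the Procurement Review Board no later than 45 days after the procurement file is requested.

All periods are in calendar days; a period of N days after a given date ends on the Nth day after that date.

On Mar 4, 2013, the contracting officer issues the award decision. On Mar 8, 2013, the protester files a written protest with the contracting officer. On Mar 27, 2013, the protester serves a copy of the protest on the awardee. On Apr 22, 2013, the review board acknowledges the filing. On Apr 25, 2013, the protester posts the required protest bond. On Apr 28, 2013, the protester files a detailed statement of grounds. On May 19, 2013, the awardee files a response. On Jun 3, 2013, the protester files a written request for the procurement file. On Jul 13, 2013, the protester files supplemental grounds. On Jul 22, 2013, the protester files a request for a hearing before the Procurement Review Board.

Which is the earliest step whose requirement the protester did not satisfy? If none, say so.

Step 1 — counting 5 days from Mar 4, 2013 (when the award decision is issued) gives a deadline of Mar 9, 2013; Mar 8, 2013 is within that limit.
Step 2 — 15 and 30 days from Mar 8, 2013 (when the written protest is filed) are Mar 23, 2013 and Apr 7, 2013 respectively; done Mar 27, 2013, which is between those dates.
Step 3 — 20 and 32 days from Mar 27, 2013 (when the protest is served on the awardee) are Apr 16, 2013 and Apr 28, 2013 respectively; done Apr 25, 2013 — within the window.
Step 4 — counting 80 days from Apr 25, 2013 (when the protest bond is posted) gives a deadline of Jul 14, 2013; done Apr 28, 2013 — timely.
Step 5 — must wait 27 days from Apr 28, 2013 (when the statement of grounds is filed), so not before May 25, 2013; done Jun 3, 2013 — permitted.
Step 6 — counting 38 days from Jun 3, 2013 (when the procurement file is requested) gives a deadline of Jul 11, 2013; done Jul 13, 2013 — 2 days late.

Step 6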